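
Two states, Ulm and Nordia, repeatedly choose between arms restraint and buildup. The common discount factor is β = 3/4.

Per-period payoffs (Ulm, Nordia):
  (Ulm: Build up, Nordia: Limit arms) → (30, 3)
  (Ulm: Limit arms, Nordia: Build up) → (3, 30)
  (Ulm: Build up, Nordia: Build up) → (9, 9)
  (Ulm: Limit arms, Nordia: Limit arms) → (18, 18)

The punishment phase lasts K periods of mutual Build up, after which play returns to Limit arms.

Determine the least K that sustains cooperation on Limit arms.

3

No profitable deviation requires (18−9)(β+…+β^K) ≥ 30−18, i.e. β+…+β^K ≥ 4/3 ≈ 1.3333.
With β = 3/4, the partial sums are K=1: 0.7500, K=2: 1.3125, K=3: 1.7344.
K = 3 is the first length at which the sum reaches 1.3333.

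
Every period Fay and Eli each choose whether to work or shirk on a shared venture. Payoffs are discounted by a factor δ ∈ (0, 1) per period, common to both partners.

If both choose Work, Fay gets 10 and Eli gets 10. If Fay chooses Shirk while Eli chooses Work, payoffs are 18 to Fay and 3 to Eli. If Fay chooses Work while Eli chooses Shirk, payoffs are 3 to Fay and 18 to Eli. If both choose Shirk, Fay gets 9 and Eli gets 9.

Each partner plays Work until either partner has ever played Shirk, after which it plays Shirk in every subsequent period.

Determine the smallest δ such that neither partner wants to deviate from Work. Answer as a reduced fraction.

One-period gain from deviating is 18 − 10 = 8. The loss is 10 − 9 = 1 in every subsequent period, with present value 1·δ/(1−δ).
Deviation is unprofitable when 1·δ/(1−δ) ≥ 8, i.e. δ/(1−δ) ≥ 8.
Equivalently δ ≥ 8/(8+1) = 8/9.

8/9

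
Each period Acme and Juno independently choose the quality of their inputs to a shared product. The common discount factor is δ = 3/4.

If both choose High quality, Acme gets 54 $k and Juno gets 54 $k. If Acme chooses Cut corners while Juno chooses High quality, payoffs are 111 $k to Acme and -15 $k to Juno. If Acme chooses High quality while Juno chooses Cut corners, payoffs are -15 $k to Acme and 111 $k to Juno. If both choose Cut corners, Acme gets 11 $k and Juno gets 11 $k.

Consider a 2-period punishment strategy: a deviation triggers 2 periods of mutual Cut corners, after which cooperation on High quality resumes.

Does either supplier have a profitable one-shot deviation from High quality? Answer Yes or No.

Comparing payoff streams over the 3 periods until play realigns: cooperate → 54(1+δ+…+δ^2); deviate → 111 + 11(δ+…+δ^2).
Cooperation is sustained iff (54−11)(δ+…+δ^2) ≥ 111−54.
δ+…+δ^2 = 3/4·(1−(3/4)^2)/(1−3/4) = 1.3125, and (111−54)/(54−11) = 1.3256.
1.3125 < 1.3256, so cooperation is not sustainable.

Yes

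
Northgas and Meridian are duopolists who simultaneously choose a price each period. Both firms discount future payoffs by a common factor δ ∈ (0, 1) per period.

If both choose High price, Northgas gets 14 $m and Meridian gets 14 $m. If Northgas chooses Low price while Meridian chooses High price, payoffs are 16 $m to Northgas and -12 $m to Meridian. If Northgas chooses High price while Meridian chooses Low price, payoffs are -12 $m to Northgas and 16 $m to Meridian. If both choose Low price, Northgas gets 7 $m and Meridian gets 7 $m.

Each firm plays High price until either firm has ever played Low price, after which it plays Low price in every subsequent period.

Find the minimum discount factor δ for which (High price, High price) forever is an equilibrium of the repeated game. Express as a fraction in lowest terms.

14/(1−δ) ≥ 16 + 7δ/(1−δ)
14 ≥ 16 − 9δ
δ ≥ 2/9.

2/9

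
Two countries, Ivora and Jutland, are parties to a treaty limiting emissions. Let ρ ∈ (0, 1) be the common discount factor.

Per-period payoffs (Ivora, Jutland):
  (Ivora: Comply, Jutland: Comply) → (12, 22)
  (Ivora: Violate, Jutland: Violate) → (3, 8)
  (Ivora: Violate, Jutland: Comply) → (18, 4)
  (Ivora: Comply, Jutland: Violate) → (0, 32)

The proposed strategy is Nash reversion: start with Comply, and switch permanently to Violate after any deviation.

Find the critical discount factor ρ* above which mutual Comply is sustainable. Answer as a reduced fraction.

For Ivora: deviation gain 18−12 = 6, per-period punishment loss 12−3 = 9. IC gives ρ ≥ 6/15 = 2/5.
For Jutland: gain 10, loss 14 per period, so ρ ≥ 10/24 = 5/12.
The tighter constraint is Jutland's, so cooperation needs ρ ≥ 5/12.

5/12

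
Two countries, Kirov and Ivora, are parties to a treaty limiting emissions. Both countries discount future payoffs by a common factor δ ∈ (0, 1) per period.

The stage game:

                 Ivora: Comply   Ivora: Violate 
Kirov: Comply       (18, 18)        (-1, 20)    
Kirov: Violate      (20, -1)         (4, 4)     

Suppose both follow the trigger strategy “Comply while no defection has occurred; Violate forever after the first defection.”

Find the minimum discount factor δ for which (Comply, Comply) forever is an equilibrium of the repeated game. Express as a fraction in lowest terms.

1/8

Under grim trigger the critical discount factor is (T−C)/(T−P) with T = 20, C = 18, P = 4.
δ* = (20−18)/(20−4) = 2/16 = 1/8.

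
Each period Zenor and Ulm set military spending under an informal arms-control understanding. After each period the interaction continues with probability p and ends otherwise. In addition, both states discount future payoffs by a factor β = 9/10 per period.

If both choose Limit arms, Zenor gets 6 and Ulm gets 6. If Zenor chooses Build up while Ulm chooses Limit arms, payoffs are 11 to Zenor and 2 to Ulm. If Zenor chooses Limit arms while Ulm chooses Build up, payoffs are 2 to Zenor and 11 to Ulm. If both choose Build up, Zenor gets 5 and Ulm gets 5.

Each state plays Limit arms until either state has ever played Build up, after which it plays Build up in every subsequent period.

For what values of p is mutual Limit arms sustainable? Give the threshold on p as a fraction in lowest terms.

Expected continuation weight on next period's payoff is β·p = 9/10·p, which plays the role of the discount factor.
Cooperation requires 9/10·p ≥ (11−6)/(11−5) = 5/6, hence p ≥ 25/27.

25/27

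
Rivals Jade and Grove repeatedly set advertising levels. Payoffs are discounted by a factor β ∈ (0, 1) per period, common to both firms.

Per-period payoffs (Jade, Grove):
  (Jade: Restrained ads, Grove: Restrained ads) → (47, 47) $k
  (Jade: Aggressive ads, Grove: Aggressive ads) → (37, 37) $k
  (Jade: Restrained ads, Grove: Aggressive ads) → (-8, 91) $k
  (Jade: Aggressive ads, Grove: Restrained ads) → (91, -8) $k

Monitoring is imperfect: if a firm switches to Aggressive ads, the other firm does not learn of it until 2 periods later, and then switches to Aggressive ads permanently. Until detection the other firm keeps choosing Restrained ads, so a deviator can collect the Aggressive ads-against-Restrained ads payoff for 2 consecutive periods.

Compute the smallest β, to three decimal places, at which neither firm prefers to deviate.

A deviator earns 91 for 2 periods, then 37 forever; cooperating earns 47 forever. Multiplying the IC by (1−β):
47 ≥ 91(1−β^2) + 37β^2, so 54·β^2 ≥ 44 and β^2 ≥ 22/27.
β ≥ (22/27)^(1/2) ≈ 0.903.

0.903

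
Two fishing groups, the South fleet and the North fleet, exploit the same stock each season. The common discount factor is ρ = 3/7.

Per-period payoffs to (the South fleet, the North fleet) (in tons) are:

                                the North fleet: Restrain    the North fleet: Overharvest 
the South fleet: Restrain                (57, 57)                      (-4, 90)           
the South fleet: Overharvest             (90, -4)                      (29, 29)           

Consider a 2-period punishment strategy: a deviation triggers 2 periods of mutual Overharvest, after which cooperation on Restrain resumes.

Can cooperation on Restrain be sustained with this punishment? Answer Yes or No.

A one-shot deviation gives 90 now, then 29 for 2 periods, then back to 57.
Gain from deviating: (90−57) today; loss: (57−29) in each of the next 2 periods.
No-deviation condition: (57−29)(ρ+…+ρ^2) ≥ 90−57, i.e. ρ+…+ρ^2 ≥ 33/28.
At ρ = 3/7: ρ+…+ρ^2 = 0.6122 < 1.1786.
So cooperation is not sustainable.

No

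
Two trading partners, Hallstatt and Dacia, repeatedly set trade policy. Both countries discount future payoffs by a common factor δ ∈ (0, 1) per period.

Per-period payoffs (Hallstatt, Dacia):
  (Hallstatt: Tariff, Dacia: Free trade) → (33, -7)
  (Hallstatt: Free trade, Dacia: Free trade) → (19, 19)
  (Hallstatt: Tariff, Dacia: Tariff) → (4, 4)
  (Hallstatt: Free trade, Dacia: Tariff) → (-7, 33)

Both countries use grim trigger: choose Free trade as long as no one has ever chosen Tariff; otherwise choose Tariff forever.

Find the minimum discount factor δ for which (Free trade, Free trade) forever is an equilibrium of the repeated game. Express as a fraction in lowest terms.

14/29

One-period gain from deviating is 33 − 19 = 14. The loss is 19 − 4 = 15 in every subsequent period, with present value 15·δ/(1−δ).
Deviation is unprofitable when 15·δ/(1−δ) ≥ 14, i.e. δ/(1−δ) ≥ 14/15.
Equivalently δ ≥ 14/(14+15) = 14/29.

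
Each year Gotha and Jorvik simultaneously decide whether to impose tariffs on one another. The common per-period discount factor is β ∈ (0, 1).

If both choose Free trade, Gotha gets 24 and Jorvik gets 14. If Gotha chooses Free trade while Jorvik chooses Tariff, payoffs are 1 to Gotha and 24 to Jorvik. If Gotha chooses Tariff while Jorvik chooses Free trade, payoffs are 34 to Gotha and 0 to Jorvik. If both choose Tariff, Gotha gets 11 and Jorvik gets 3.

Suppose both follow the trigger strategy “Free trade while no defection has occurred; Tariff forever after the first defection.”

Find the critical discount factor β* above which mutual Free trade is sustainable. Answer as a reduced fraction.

10/21

For Gotha: deviation gain 34−24 = 10, per-period punishment loss 24−11 = 13. IC gives β ≥ 10/23.
For Jorvik: gain 10, loss 11 per period, so β ≥ 10/21.
The tighter constraint is Jorvik's, so cooperation needs β ≥ 10/21.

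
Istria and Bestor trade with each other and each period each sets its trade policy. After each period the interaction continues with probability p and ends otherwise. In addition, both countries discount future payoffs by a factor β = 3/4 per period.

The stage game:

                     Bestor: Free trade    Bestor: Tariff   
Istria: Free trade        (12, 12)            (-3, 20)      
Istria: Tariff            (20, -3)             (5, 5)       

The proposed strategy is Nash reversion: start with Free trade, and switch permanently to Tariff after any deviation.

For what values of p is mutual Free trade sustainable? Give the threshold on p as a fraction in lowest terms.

32/45

With continuation probability p and discount β, the effective per-period discount factor is βp.
Grim-trigger IC: βp ≥ (20−12)/(20−5) = 8/15.
So p ≥ (8/15)/(3/4) = 32/45.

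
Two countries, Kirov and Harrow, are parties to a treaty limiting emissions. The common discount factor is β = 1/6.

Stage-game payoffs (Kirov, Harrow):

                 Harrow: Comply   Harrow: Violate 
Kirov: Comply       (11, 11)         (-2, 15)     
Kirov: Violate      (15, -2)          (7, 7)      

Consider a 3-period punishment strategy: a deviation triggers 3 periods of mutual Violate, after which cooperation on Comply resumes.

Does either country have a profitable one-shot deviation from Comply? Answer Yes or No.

IC: β+…+β^3 ≥ (15−11)/(11−7) = 1.
At β = 1/6: partial sum = 0.1991 < 1.0000. Cooperation not sustainable.

Yes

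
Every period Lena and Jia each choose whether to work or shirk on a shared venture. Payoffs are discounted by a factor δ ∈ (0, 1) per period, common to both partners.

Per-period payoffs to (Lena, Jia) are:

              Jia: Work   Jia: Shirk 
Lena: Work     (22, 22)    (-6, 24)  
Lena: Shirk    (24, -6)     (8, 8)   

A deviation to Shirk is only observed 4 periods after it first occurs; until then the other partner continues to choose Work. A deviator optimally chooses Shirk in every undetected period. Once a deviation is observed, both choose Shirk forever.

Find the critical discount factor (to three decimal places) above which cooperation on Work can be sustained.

The best deviation is to choose Shirk for all 4 undetected periods, earning 24 each, then 8 forever once detected.
Deviation value: 24(1−δ^4)/(1−δ) + 8δ^4/(1−δ); cooperation value: 22/(1−δ).
IC: 22 ≥ 24(1−δ^4) + 8δ^4 = 24 − 16δ^4.
So δ^4 ≥ 2/16 = 1/8, giving δ ≥ (1/8)^(1/4) ≈ 0.595.

0.595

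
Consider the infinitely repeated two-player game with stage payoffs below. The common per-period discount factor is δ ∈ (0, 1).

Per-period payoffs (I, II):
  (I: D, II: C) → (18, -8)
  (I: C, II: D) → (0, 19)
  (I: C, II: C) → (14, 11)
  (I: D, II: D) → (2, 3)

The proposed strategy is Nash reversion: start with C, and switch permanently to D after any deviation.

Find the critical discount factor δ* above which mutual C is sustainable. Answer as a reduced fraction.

I: cooperation gives 14 each period; deviation gives 18 once then 2 forever.
  14/(1−δ) ≥ 18 + 2δ/(1−δ) ⇒ δ ≥ 4/16 = 1/4.
II: cooperation gives 11 each period; deviation gives 19 once then 3 forever.
  δ ≥ 8/16 = 1/2.
Both must hold, so the binding constraint is II's: δ ≥ 1/2.

1/2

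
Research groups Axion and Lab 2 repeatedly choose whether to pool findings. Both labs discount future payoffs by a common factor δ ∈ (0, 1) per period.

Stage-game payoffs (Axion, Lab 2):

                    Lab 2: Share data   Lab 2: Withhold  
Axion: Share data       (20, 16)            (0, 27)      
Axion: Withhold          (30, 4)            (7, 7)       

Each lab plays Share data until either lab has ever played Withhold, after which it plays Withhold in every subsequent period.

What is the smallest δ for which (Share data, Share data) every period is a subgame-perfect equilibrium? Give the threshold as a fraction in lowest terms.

For Axion: deviation gain 30−20 = 10, per-period punishment loss 20−7 = 13. IC gives δ ≥ 10/23.
For Lab 2: gain 11, loss 9 per period, so δ ≥ 11/20.
The tighter constraint is Lab 2's, so cooperation needs δ ≥ 11/20.

11/20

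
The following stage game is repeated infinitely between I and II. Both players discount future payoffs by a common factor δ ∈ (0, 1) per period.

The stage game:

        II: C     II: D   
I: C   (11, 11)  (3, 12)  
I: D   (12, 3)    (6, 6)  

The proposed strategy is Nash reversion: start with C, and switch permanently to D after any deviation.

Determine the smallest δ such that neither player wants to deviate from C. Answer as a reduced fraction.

Cooperation forever yields 11 each period: 11/(1−δ).
Deviating yields 12 once, then 6 forever: 12 + 6δ/(1−δ).
No profitable deviation requires 11/(1−δ) ≥ 12 + 6δ/(1−δ).
Multiplying by (1−δ): 11 ≥ 12(1−δ) + 6δ = 12 − 6δ.
So 6δ ≥ 1, i.e. δ ≥ 1/6.

1/6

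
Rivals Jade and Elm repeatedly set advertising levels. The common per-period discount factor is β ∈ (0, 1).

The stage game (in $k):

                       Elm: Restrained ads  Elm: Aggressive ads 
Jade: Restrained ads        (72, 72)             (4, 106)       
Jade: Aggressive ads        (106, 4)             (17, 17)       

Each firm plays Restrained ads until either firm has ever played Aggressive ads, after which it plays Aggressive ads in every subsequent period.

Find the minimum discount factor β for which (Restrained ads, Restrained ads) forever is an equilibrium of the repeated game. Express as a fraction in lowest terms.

34/89

Under grim trigger the critical discount factor is (T−C)/(T−P) with T = 106, C = 72, P = 17.
β* = (106−72)/(106−17) = 34/89.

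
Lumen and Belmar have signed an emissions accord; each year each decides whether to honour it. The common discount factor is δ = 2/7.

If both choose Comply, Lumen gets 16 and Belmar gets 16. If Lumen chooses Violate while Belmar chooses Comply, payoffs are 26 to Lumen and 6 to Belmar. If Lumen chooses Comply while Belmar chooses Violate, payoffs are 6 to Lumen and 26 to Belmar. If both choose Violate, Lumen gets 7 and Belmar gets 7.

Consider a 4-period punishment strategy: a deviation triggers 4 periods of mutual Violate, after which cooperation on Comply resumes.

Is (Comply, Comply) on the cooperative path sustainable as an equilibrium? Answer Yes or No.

Comparing payoff streams over the 5 periods until play realigns: cooperate → 16(1+δ+…+δ^4); deviate → 26 + 7(δ+…+δ^4).
Cooperation is sustained iff (16−7)(δ+…+δ^4) ≥ 26−16.
δ+…+δ^4 = 2/7·(1−(2/7)^4)/(1−2/7) = 0.3973, and (26−16)/(16−7) = 1.1111.
0.3973 < 1.1111, so cooperation is not sustainable.

No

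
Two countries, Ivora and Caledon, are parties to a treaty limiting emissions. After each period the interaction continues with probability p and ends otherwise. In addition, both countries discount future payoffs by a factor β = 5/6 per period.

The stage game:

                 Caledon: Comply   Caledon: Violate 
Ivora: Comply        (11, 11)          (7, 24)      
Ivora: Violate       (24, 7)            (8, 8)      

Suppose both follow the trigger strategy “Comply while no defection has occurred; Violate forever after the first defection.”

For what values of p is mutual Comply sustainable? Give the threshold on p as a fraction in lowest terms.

39/40

With continuation probability p and discount β, the effective per-period discount factor is βp.
Grim-trigger IC: βp ≥ (24−11)/(24−8) = 13/16.
So p ≥ (13/16)/(5/6) = 39/40.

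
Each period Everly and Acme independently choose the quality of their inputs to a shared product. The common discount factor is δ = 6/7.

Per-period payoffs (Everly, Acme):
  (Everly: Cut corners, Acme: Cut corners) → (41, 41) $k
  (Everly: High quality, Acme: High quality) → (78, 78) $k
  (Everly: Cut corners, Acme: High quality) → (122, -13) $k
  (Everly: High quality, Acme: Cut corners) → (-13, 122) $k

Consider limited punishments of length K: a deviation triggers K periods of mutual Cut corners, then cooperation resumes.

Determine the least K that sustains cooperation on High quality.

2

Need Σ_{k=1}^{K} δ^k ≥ (122−78)/(78−41) = 1.1892 at δ = 6/7.
At K = 1 the sum is 0.8571 < 1.1892; at K = 2 it is 1.5918 ≥ 1.1892.
So the minimum punishment length is K = 2.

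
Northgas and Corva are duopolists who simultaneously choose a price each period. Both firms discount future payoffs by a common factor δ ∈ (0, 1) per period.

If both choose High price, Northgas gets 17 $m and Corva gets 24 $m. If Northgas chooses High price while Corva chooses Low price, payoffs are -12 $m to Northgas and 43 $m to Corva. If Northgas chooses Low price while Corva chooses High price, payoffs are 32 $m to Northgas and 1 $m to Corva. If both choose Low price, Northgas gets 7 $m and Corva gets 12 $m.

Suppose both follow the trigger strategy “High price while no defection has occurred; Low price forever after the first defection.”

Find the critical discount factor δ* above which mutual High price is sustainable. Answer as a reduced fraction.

19/31

For Northgas: deviation gain 32−17 = 15, per-period punishment loss 17−7 = 10. IC gives δ ≥ 15/25 = 3/5.
For Corva: gain 19, loss 12 per period, so δ ≥ 19/31.
The tighter constraint is Corva's, so cooperation needs δ ≥ 19/31.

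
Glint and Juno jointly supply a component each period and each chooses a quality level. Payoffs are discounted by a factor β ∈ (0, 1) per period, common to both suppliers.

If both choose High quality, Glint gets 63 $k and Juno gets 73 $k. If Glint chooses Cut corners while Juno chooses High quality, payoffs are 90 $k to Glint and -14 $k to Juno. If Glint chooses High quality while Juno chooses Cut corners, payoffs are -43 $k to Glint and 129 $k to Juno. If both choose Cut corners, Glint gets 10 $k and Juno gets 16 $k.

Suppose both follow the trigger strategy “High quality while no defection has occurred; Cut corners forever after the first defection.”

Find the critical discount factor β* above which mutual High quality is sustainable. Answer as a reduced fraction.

Glint's threshold: (90−63)/(90−10) = 27/80.
Juno's threshold: (129−73)/(129−16) = 56/113.
27/80 < 56/113, so Juno binds and β* = 56/113.

56/113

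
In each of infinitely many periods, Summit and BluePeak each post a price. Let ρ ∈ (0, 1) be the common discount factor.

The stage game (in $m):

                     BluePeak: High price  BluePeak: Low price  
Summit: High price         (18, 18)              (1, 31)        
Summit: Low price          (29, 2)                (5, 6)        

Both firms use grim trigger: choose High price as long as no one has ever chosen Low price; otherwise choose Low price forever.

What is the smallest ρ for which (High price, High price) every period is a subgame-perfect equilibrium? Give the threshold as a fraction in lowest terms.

For Summit: deviation gain 29−18 = 11, per-period punishment loss 18−5 = 13. IC gives ρ ≥ 11/24.
For BluePeak: gain 13, loss 12 per period, so ρ ≥ 13/25.
The tighter constraint is BluePeak's, so cooperation needs ρ ≥ 13/25.

13/25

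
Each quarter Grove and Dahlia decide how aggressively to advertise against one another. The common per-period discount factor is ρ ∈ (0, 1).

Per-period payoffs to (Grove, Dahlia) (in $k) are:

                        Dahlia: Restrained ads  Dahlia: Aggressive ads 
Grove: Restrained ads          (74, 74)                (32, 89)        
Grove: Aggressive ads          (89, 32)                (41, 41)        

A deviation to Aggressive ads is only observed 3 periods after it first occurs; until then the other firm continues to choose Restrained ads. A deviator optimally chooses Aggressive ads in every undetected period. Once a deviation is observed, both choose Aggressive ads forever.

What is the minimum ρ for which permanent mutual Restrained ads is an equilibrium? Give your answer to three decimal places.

A deviator earns 89 for 3 periods, then 41 forever; cooperating earns 74 forever. Multiplying the IC by (1−ρ):
74 ≥ 89(1−ρ^3) + 41ρ^3, so 48·ρ^3 ≥ 15 and ρ^3 ≥ 5/16.
ρ ≥ (5/16)^(1/3) ≈ 0.679.

0.679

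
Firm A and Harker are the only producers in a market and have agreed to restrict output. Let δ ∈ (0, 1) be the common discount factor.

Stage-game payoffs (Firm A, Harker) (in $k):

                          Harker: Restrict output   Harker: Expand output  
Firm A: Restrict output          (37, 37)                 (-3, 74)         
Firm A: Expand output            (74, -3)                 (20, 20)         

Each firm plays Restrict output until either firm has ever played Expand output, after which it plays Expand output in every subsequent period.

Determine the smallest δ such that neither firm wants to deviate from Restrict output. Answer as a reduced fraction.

37/54

Cooperation forever yields 37 each period: 37/(1−δ).
Deviating yields 74 once, then 20 forever: 74 + 20δ/(1−δ).
No profitable deviation requires 37/(1−δ) ≥ 74 + 20δ/(1−δ).
Multiplying by (1−δ): 37 ≥ 74(1−δ) + 20δ = 74 − 54δ.
So 54δ ≥ 37, i.e. δ ≥ 37/54.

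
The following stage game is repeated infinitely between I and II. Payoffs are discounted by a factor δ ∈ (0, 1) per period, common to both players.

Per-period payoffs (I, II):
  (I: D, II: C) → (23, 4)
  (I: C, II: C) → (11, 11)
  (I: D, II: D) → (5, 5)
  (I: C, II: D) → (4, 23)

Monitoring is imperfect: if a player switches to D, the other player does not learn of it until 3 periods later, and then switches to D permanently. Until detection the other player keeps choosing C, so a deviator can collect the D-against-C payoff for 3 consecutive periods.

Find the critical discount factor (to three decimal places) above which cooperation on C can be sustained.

The best deviation is to choose D for all 3 undetected periods, earning 23 each, then 5 forever once detected.
Deviation value: 23(1−δ^3)/(1−δ) + 5δ^3/(1−δ); cooperation value: 11/(1−δ).
IC: 11 ≥ 23(1−δ^3) + 5δ^3 = 23 − 18δ^3.
So δ^3 ≥ 12/18 = 2/3, giving δ ≥ (2/3)^(1/3) ≈ 0.874.

0.874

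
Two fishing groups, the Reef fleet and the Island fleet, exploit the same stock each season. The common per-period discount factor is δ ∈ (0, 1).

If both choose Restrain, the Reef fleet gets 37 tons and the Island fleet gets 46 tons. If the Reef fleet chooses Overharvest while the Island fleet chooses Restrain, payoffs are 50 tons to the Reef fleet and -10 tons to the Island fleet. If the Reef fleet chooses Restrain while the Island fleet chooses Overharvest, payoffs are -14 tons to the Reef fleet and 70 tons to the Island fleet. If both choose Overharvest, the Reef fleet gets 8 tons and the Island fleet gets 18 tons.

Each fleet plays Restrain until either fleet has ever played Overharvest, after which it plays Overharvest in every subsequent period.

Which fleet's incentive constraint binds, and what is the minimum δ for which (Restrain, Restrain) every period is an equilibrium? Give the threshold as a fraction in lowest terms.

the Island fleet; δ ≥ 6/13

the Reef fleet's threshold: (50−37)/(50−8) = 13/42.
the Island fleet's threshold: (70−46)/(70−18) = 6/13.
13/42 < 6/13, so the Island fleet binds and δ* = 6/13.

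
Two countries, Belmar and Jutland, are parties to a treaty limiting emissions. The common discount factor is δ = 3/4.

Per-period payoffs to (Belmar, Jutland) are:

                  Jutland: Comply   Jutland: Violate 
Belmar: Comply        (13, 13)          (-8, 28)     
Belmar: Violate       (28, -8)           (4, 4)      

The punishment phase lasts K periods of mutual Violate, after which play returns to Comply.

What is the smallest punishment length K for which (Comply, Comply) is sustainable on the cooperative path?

Need Σ_{k=1}^{K} δ^k ≥ (28−13)/(13−4) = 1.6667 at δ = 3/4.
At K = 2 the sum is 1.3125 < 1.6667; at K = 3 it is 1.7344 ≥ 1.6667.
So the minimum punishment length is K = 3.

3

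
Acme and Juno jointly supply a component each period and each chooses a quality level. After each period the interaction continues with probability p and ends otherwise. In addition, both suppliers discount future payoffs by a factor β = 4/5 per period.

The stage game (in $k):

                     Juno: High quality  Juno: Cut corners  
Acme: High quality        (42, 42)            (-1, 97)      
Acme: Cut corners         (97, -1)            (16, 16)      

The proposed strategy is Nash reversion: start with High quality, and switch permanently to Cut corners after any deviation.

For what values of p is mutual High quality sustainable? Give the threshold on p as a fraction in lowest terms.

Expected continuation weight on next period's payoff is β·p = 4/5·p, which plays the role of the discount factor.
Cooperation requires 4/5·p ≥ (97−42)/(97−16) = 55/81, hence p ≥ 275/324.

275/324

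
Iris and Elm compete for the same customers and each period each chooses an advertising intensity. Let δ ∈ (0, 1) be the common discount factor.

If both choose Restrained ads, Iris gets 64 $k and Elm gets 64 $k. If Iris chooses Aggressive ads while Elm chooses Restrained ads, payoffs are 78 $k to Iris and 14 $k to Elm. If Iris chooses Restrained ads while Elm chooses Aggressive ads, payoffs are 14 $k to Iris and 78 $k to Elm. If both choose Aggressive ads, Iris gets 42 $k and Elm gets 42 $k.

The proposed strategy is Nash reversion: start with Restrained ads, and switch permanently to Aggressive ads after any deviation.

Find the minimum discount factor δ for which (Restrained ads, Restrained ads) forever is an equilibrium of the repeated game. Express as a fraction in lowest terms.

7/18

64/(1−δ) ≥ 78 + 42δ/(1−δ)
64 ≥ 78 − 36δ
δ ≥ 14/36 = 7/18.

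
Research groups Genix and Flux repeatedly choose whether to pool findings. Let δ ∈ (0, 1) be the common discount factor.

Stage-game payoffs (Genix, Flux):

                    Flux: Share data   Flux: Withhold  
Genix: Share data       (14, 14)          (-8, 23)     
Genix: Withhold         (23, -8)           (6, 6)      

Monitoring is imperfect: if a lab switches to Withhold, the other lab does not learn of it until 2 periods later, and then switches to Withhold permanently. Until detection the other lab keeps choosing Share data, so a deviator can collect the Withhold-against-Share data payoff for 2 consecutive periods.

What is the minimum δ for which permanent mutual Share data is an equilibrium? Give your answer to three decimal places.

The best deviation is to choose Withhold for all 2 undetected periods, earning 23 each, then 6 forever once detected.
Deviation value: 23(1−δ^2)/(1−δ) + 6δ^2/(1−δ); cooperation value: 14/(1−δ).
IC: 14 ≥ 23(1−δ^2) + 6δ^2 = 23 − 17δ^2.
So δ^2 ≥ 9/17, giving δ ≥ (9/17)^(1/2) ≈ 0.728.

0.728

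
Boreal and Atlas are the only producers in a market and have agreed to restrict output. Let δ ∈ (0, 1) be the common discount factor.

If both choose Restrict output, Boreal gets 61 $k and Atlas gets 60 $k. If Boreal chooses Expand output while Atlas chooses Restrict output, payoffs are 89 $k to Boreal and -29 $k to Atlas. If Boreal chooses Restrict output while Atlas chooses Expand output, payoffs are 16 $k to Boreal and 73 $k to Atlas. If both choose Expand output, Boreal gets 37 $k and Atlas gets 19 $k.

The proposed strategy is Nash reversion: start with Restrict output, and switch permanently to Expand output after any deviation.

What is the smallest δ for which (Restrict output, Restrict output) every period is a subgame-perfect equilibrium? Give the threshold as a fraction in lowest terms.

Boreal's threshold: (89−61)/(89−37) = 7/13.
Atlas's threshold: (73−60)/(73−19) = 13/54.
7/13 > 13/54, so Boreal binds and δ* = 7/13.

7/13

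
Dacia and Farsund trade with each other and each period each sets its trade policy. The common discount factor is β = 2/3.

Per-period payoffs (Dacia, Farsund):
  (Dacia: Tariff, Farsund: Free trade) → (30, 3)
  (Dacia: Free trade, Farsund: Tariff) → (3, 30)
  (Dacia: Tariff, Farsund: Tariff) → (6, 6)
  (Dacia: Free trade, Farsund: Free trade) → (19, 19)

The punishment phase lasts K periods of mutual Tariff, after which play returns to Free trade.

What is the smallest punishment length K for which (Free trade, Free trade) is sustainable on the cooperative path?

2

Need Σ_{k=1}^{K} β^k ≥ (30−19)/(19−6) = 0.8462 at β = 2/3.
At K = 1 the sum is 0.6667 < 0.8462; at K = 2 it is 1.1111 ≥ 0.8462.
So the minimum punishment length is K = 2.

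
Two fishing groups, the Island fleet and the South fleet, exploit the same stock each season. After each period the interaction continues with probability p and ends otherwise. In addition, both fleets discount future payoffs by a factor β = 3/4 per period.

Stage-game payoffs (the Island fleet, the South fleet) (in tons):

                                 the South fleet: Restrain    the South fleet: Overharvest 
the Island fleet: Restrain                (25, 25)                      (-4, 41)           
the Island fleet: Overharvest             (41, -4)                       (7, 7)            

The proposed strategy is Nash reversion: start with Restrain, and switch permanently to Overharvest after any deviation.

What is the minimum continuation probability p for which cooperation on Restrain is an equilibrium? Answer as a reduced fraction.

32/51

With continuation probability p and discount β, the effective per-period discount factor is βp.
Grim-trigger IC: βp ≥ (41−25)/(41−7) = 8/17.
So p ≥ (8/17)/(3/4) = 32/51.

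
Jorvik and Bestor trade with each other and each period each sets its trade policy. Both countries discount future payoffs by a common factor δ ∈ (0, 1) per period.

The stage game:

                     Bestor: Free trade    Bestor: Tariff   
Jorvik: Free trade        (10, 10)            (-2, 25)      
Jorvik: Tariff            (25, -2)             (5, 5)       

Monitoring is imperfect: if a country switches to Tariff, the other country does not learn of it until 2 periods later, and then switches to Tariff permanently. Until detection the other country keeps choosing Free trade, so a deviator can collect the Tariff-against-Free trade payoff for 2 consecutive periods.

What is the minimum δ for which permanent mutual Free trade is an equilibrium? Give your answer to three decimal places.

0.866

The best deviation is to choose Tariff for all 2 undetected periods, earning 25 each, then 5 forever once detected.
Deviation value: 25(1−δ^2)/(1−δ) + 5δ^2/(1−δ); cooperation value: 10/(1−δ).
IC: 10 ≥ 25(1−δ^2) + 5δ^2 = 25 − 20δ^2.
So δ^2 ≥ 15/20 = 3/4, giving δ ≥ (3/4)^(1/2) ≈ 0.866.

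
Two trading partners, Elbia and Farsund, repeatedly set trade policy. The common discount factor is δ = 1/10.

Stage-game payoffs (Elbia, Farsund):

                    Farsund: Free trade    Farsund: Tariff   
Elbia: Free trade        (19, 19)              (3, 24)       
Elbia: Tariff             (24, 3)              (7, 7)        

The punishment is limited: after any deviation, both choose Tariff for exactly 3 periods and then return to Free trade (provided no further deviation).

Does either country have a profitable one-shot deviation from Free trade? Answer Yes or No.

Comparing payoff streams over the 4 periods until play realigns: cooperate → 19(1+δ+…+δ^3); deviate → 24 + 7(δ+…+δ^3).
Cooperation is sustained iff (19−7)(δ+…+δ^3) ≥ 24−19.
δ+…+δ^3 = 1/10·(1−(1/10)^3)/(1−1/10) = 0.1110, and (24−19)/(19−7) = 0.4167.
0.1110 < 0.4167, so cooperation is not sustainable.

Yes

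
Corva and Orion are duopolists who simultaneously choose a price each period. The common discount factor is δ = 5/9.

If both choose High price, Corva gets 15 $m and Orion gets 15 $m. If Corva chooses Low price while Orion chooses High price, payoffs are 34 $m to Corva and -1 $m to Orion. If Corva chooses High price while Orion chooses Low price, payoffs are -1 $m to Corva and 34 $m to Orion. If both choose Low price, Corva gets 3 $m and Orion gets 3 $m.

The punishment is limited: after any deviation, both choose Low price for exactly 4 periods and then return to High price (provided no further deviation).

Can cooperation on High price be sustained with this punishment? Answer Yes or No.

No

IC: δ+…+δ^4 ≥ (34−15)/(15−3) = 19/12.
At δ = 5/9: partial sum = 1.1309 < 1.5833. Cooperation not sustainable.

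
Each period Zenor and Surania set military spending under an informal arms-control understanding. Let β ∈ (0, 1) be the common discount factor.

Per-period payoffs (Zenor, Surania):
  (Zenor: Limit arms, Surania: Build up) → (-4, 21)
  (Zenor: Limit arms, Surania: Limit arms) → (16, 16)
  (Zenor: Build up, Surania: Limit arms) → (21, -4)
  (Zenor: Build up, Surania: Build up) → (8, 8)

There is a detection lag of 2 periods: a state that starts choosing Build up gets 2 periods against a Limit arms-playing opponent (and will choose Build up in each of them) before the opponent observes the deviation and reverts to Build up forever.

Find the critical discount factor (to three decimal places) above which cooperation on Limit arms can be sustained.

A deviator earns 21 for 2 periods, then 8 forever; cooperating earns 16 forever. Multiplying the IC by (1−β):
16 ≥ 21(1−β^2) + 8β^2, so 13·β^2 ≥ 5 and β^2 ≥ 5/13.
β ≥ (5/13)^(1/2) ≈ 0.620.

0.620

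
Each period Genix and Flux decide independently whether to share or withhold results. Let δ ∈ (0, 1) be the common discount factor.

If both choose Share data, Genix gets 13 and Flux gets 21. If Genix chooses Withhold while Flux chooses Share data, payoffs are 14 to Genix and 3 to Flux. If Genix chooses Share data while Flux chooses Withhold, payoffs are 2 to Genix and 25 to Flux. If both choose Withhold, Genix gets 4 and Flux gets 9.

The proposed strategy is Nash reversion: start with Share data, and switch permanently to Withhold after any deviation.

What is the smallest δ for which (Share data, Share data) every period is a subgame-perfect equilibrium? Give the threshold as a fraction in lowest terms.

For Genix: deviation gain 14−13 = 1, per-period punishment loss 13−4 = 9. IC gives δ ≥ 1/10.
For Flux: gain 4, loss 12 per period, so δ ≥ 4/16 = 1/4.
The tighter constraint is Flux's, so cooperation needs δ ≥ 1/4.

1/4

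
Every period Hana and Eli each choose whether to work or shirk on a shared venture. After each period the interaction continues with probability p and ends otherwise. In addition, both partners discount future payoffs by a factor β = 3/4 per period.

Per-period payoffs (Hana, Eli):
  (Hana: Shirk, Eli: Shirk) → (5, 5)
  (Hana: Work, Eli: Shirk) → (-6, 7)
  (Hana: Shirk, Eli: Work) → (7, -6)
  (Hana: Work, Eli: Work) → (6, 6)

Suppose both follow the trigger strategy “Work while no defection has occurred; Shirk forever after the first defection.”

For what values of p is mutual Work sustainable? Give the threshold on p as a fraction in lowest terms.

2/3

Expected continuation weight on next period's payoff is β·p = 3/4·p, which plays the role of the discount factor.
Cooperation requires 3/4·p ≥ (7−6)/(7−5) = 1/2, hence p ≥ 2/3.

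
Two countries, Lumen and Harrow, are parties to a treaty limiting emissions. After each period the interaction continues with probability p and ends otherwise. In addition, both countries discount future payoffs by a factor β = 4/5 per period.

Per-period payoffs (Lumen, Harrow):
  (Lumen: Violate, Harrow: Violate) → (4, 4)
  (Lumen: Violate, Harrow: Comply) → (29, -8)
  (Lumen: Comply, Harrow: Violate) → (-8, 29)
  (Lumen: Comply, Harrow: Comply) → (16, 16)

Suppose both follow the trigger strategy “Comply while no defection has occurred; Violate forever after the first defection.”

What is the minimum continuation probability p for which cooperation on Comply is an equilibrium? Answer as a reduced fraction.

13/20

With continuation probability p and discount β, the effective per-period discount factor is βp.
Grim-trigger IC: βp ≥ (29−16)/(29−4) = 13/25.
So p ≥ (13/25)/(4/5) = 13/20.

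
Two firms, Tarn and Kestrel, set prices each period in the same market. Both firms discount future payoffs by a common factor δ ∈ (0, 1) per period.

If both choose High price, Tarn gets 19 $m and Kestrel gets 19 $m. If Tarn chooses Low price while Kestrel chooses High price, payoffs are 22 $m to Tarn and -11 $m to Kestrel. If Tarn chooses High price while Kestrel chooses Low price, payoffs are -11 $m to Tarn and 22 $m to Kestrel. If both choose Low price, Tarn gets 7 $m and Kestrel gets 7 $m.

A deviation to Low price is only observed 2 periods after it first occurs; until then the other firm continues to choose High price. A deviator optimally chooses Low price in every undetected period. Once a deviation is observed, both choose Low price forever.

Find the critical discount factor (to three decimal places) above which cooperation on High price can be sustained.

0.447

A deviator earns 22 for 2 periods, then 7 forever; cooperating earns 19 forever. Multiplying the IC by (1−δ):
19 ≥ 22(1−δ^2) + 7δ^2, so 15·δ^2 ≥ 3 and δ^2 ≥ 1/5.
δ ≥ (1/5)^(1/2) ≈ 0.447.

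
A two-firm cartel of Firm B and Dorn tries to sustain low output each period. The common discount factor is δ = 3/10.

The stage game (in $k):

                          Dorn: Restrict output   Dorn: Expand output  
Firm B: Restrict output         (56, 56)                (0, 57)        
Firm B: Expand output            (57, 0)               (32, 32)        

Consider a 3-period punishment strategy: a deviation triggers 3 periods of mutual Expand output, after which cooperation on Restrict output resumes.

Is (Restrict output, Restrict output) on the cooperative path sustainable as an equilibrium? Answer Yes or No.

Yes

IC: δ+…+δ^3 ≥ (57−56)/(56−32) = 1/24.
At δ = 3/10: partial sum = 0.4170 ≥ 0.0417. Cooperation sustainable.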